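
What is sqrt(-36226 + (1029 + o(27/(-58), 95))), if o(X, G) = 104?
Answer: I*sqrt(35093) ≈ 187.33*I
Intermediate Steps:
sqrt(-36226 + (1029 + o(27/(-58), 95))) = sqrt(-36226 + (1029 + 104)) = sqrt(-36226 + 1133) = sqrt(-35093) = I*sqrt(35093)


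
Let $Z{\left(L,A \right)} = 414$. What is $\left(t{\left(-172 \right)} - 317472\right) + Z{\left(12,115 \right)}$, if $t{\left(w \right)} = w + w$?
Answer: $-317402$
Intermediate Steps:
$t{\left(w \right)} = 2 w$
$\left(t{\left(-172 \right)} - 317472\right) + Z{\left(12,115 \right)} = \left(2 \left(-172\right) - 317472\right) + 414 = \left(-344 - 317472\right) + 414 = -317816 + 414 = -317402$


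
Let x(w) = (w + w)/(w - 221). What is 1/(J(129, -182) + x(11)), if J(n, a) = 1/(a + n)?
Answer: -5565/688 ≈ -8.0887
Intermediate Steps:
x(w) = 2*w/(-221 + w) (x(w) = (2*w)/(-221 + w) = 2*w/(-221 + w))
1/(J(129, -182) + x(11)) = 1/(1/(-182 + 129) + 2*11/(-221 + 11)) = 1/(1/(-53) + 2*11/(-210)) = 1/(-1/53 + 2*11*(-1/210)) = 1/(-1/53 - 11/105) = 1/(-688/5565) = -5565/688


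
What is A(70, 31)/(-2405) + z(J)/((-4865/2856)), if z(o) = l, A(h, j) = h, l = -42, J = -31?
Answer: 8232686/334295 ≈ 24.627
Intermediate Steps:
z(o) = -42
A(70, 31)/(-2405) + z(J)/((-4865/2856)) = 70/(-2405) - 42/((-4865/2856)) = 70*(-1/2405) - 42/((-4865*1/2856)) = -14/481 - 42/(-695/408) = -14/481 - 42*(-408/695) = -14/481 + 17136/695 = 8232686/334295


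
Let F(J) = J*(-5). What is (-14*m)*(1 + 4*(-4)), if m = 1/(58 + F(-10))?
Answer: 35/18 ≈ 1.9444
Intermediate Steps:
F(J) = -5*J
m = 1/108 (m = 1/(58 - 5*(-10)) = 1/(58 + 50) = 1/108 ≈ 0.0092593)
(-14*m)*(1 + 4*(-4)) = (-14*1/108)*(1 + 4*(-4)) = -7*(1 - 16)/54 = -7/54*(-15) = 35/18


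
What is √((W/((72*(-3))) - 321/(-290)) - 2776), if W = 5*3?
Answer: I*√8401476610/1740 ≈ 52.678*I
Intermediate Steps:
W = 15
√((W/((72*(-3))) - 321/(-290)) - 2776) = √((15/((72*(-3))) - 321/(-290)) - 2776) = √((15/(-216) - 321*(-1/290)) - 2776) = √((15*(-1/216) + 321/290) - 2776) = √((-5/72 + 321/290) - 2776) = √(10831/10440 - 2776) = √(-28970609/10440) = I*√8401476610/1740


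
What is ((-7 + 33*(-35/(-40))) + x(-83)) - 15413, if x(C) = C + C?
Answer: -124457/8 ≈ -15557.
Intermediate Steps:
x(C) = 2*C
((-7 + 33*(-35/(-40))) + x(-83)) - 15413 = ((-7 + 33*(-35/(-40))) + 2*(-83)) - 15413 = ((-7 + 33*(-35*(-1/40))) - 166) - 15413 = ((-7 + 33*(7/8)) - 166) - 15413 = ((-7 + 231/8) - 166) - 15413 = (175/8 - 166) - 15413 = -1153/8 - 15413 = -124457/8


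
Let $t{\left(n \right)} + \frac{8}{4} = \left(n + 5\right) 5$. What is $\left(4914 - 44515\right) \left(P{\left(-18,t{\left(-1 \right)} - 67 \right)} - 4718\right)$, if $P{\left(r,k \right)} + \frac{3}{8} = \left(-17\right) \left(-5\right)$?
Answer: $\frac{1467890267}{8} \approx 1.8349 \cdot 10^{8}$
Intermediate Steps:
$t{\left(n \right)} = 23 + 5 n$ ($t{\left(n \right)} = -2 + \left(n + 5\right) 5 = -2 + \left(5 + n\right) 5 = -2 + \left(25 + 5 n\right) = 23 + 5 n$)
$P{\left(r,k \right)} = \frac{677}{8}$ ($P{\left(r,k \right)} = - \frac{3}{8} - -85 = - \frac{3}{8} + 85 = \frac{677}{8}$)
$\left(4914 - 44515\right) \left(P{\left(-18,t{\left(-1 \right)} - 67 \right)} - 4718\right) = \left(4914 - 44515\right) \left(\frac{677}{8} - 4718\right) = \left(-39601\right) \left(- \frac{37067}{8}\right) = \frac{1467890267}{8}$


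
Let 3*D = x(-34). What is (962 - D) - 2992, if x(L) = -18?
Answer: -2024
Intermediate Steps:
D = -6 (D = (⅓)*(-18) = -6)
(962 - D) - 2992 = (962 - 1*(-6)) - 2992 = (962 + 6) - 2992 = 968 - 2992 = -2024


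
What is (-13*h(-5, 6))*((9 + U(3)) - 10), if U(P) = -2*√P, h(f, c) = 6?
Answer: 78 + 156*√3 ≈ 348.20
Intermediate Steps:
(-13*h(-5, 6))*((9 + U(3)) - 10) = (-13*6)*((9 - 2*√3) - 10) = -78*(-1 - 2*√3) = 78 + 156*√3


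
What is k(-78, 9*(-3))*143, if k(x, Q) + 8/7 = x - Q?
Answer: -52195/7 ≈ -7456.4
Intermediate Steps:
k(x, Q) = -8/7 + x - Q (k(x, Q) = -8/7 + (x - Q) = -8/7 + x - Q)
k(-78, 9*(-3))*143 = (-8/7 - 78 - 9*(-3))*143 = (-8/7 - 78 - 1*(-27))*143 = (-8/7 - 78 + 27)*143 = -365/7*143 = -52195/7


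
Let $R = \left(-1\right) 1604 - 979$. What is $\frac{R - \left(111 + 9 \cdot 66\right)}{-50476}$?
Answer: $\frac{822}{12619} \approx 0.06514$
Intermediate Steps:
$R = -2583$ ($R = -1604 - 979 = -2583$)
$\frac{R - \left(111 + 9 \cdot 66\right)}{-50476} = \frac{-2583 - \left(111 + 9 \cdot 66\right)}{-50476} = \left(-2583 - \left(111 + 594\right)\right) \left(- \frac{1}{50476}\right) = \left(-2583 - 705\right) \left(- \frac{1}{50476}\right) = \left(-3288\right) \left(- \frac{1}{50476}\right) = \frac{822}{12619}$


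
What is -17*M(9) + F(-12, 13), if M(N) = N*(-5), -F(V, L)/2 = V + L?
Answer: 763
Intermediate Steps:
F(V, L) = -2*L - 2*V (F(V, L) = -2*(V + L) = -2*(L + V) = -2*L - 2*V)
M(N) = -5*N
-17*M(9) + F(-12, 13) = -(-85)*9 + (-2*13 - 2*(-12)) = -17*(-45) + (-26 + 24) = 765 - 2 = 763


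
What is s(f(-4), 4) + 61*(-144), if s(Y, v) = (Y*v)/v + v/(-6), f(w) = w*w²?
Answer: -26546/3 ≈ -8848.7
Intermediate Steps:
f(w) = w³
s(Y, v) = Y - v/6 (s(Y, v) = Y + v*(-⅙) = Y - v/6)
s(f(-4), 4) + 61*(-144) = ((-4)³ - ⅙*4) + 61*(-144) = (-64 - ⅔) - 8784 = -194/3 - 8784 = -26546/3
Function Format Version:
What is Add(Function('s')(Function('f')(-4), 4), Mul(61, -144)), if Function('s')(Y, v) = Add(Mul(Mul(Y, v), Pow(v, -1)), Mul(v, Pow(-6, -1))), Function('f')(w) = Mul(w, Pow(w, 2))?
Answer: Rational(-26546, 3) ≈ -8848.7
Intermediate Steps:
Function('f')(w) = Pow(w, 3)
Function('s')(Y, v) = Add(Y, Mul(Rational(-1, 6), v)) (Function('s')(Y, v) = Add(Y, Mul(v, Rational(-1, 6))) = Add(Y, Mul(Rational(-1, 6), v)))
Add(Function('s')(Function('f')(-4), 4), Mul(61, -144)) = Add(Add(Pow(-4, 3), Mul(Rational(-1, 6), 4)), Mul(61, -144)) = Add(Add(-64, Rational(-2, 3)), -8784) = Add(Rational(-194, 3), -8784) = Rational(-26546, 3)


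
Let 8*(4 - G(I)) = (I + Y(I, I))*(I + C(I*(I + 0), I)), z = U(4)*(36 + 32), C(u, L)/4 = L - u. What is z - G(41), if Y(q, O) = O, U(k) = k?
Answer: -266207/4 ≈ -66552.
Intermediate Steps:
C(u, L) = -4*u + 4*L (C(u, L) = 4*(L - u) = -4*u + 4*L)
z = 272 (z = 4*(36 + 32) = 4*68 = 272)
G(I) = 4 - I*(-4*I² + 5*I)/4 (G(I) = 4 - (I + I)*(I + (-4*I*(I + 0) + 4*I))/8 = 4 - 2*I*(I + (-4*I*I + 4*I))/8 = 4 - 2*I*(I + (-4*I² + 4*I))/8 = 4 - 2*I*(-4*I² + 5*I)/8 = 4 - I*(-4*I² + 5*I)/4)
z - G(41) = 272 - (4 + 41³ - 5/4*41²) = 272 - (4 + 68921 - 5/4*1681) = 272 - (4 + 68921 - 8405/4) = 272 - 1*267295/4 = 272 - 267295/4 = -266207/4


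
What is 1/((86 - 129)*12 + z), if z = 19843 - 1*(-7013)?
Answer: 1/26340 ≈ 3.7965e-5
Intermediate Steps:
z = 26856 (z = 19843 + 7013 = 26856)
1/((86 - 129)*12 + z) = 1/((86 - 129)*12 + 26856) = 1/(-43*12 + 26856) = 1/(-516 + 26856) = 1/26340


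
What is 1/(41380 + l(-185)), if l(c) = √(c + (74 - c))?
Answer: 20690/856152163 - √74/1712304326 ≈ 2.4161e-5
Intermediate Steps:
l(c) = √74
1/(41380 + l(-185)) = 1/(41380 + √74)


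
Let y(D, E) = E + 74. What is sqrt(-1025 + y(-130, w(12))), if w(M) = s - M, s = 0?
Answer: 3*I*sqrt(107) ≈ 31.032*I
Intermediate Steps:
w(M) = -M (w(M) = 0 - M = -M)
y(D, E) = 74 + E
sqrt(-1025 + y(-130, w(12))) = sqrt(-1025 + (74 - 1*12)) = sqrt(-1025 + (74 - 12)) = sqrt(-1025 + 62) = sqrt(-963) = 3*I*sqrt(107)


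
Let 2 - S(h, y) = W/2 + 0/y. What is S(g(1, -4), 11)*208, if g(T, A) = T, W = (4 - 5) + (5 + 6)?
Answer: -624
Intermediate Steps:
W = 10 (W = -1 + 11 = 10)
S(h, y) = -3 (S(h, y) = 2 - (10/2 + 0/y) = 2 - (10*(½) + 0) = 2 - (5 + 0) = 2 - 1*5 = 2 - 5 = -3)
S(g(1, -4), 11)*208 = -3*208 = -624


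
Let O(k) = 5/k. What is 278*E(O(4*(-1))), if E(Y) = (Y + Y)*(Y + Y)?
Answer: 3475/2 ≈ 1737.5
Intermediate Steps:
E(Y) = 4*Y² (E(Y) = (2*Y)*(2*Y) = 4*Y²)
278*E(O(4*(-1))) = 278*(4*(5/((4*(-1))))²) = 278*(4*(5/(-4))²) = 278*(4*(5*(-¼))²) = 278*(4*(-5/4)²) = 278*(4*(25/16)) = 278*(25/4) = 3475/2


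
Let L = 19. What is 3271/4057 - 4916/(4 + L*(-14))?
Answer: 10400607/531467 ≈ 19.570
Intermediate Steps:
3271/4057 - 4916/(4 + L*(-14)) = 3271/4057 - 4916/(4 + 19*(-14)) = 3271*(1/4057) - 4916/(4 - 266) = 3271/4057 - 4916/(-262) = 3271/4057 - 4916*(-1/262) = 3271/4057 + 2458/131 = 10400607/531467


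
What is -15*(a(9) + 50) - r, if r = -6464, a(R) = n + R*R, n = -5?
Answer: 4574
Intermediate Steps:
a(R) = -5 + R² (a(R) = -5 + R*R = -5 + R²)
-15*(a(9) + 50) - r = -15*((-5 + 9²) + 50) - 1*(-6464) = -15*((-5 + 81) + 50) + 6464 = -15*(76 + 50) + 6464 = -15*126 + 6464 = -1890 + 6464 = 4574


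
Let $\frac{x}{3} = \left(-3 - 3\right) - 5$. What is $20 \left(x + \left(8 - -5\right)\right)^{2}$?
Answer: $8000$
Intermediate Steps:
$x = -33$ ($x = 3 \left(\left(-3 - 3\right) - 5\right) = 3 \left(-6 - 5\right) = 3 \left(-11\right) = -33$)
$20 \left(x + \left(8 - -5\right)\right)^{2} = 20 \left(-33 + \left(8 - -5\right)\right)^{2} = 20 \left(-33 + \left(8 + 5\right)\right)^{2} = 20 \left(-33 + 13\right)^{2} = 20 \left(-20\right)^{2} = 20 \cdot 400 = 8000$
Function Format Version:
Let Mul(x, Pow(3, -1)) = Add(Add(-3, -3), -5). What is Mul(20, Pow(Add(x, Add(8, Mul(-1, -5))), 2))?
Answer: 8000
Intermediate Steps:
x = -33 (x = Mul(3, Add(Add(-3, -3), -5)) = Mul(3, Add(-6, -5)) = Mul(3, -11) = -33)
Mul(20, Pow(Add(x, Add(8, Mul(-1, -5))), 2)) = Mul(20, Pow(Add(-33, Add(8, Mul(-1, -5))), 2)) = Mul(20, Pow(Add(-33, Add(8, 5)), 2)) = Mul(20, Pow(Add(-33, 13), 2)) = Mul(20, Pow(-20, 2)) = Mul(20, 400) = 8000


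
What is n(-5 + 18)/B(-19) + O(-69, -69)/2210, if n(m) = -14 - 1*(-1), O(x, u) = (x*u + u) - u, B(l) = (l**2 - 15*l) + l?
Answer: 2956417/1385670 ≈ 2.1336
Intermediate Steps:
B(l) = l**2 - 14*l
O(x, u) = u*x (O(x, u) = (u*x + u) - u = (u + u*x) - u = u*x)
n(m) = -13 (n(m) = -14 + 1 = -13)
n(-5 + 18)/B(-19) + O(-69, -69)/2210 = -13*(-1/(19*(-14 - 19))) - 69*(-69)/2210 = -13/((-19*(-33))) + 4761*(1/2210) = -13/627 + 4761/2210 = 2956417/1385670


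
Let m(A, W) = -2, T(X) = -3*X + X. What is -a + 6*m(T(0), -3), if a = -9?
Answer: -3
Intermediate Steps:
T(X) = -2*X
-a + 6*m(T(0), -3) = -1*(-9) + 6*(-2) = 9 - 12 = -3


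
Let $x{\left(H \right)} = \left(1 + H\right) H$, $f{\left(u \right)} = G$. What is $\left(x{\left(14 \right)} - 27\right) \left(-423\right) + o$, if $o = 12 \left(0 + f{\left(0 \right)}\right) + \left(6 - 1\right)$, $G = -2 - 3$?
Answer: $-77464$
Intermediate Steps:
$G = -5$
$f{\left(u \right)} = -5$
$x{\left(H \right)} = H \left(1 + H\right)$
$o = -55$ ($o = 12 \left(0 - 5\right) + \left(6 - 1\right) = 12 \left(-5\right) + \left(6 - 1\right) = -60 + 5 = -55$)
$\left(x{\left(14 \right)} - 27\right) \left(-423\right) + o = \left(14 \left(1 + 14\right) - 27\right) \left(-423\right) - 55 = \left(14 \cdot 15 - 27\right) \left(-423\right) - 55 = \left(210 - 27\right) \left(-423\right) - 55 = 183 \left(-423\right) - 55 = -77409 - 55 = -77464$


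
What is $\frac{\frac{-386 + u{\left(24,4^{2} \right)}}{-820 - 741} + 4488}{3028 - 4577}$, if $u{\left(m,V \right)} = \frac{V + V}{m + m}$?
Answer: $- \frac{21018460}{7253967} \approx -2.8975$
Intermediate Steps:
$u{\left(m,V \right)} = \frac{V}{m}$ ($u{\left(m,V \right)} = \frac{2 V}{2 m} = 2 V \frac{1}{2 m} = \frac{V}{m}$)
$\frac{\frac{-386 + u{\left(24,4^{2} \right)}}{-820 - 741} + 4488}{3028 - 4577} = \frac{\frac{-386 + \frac{4^{2}}{24}}{-820 - 741} + 4488}{3028 - 4577} = \frac{\frac{-386 + 16 \cdot \frac{1}{24}}{-1561} + 4488}{-1549} = \left(\left(-386 + \frac{2}{3}\right) \left(- \frac{1}{1561}\right) + 4488\right) \left(- \frac{1}{1549}\right) = \left(\left(- \frac{1156}{3}\right) \left(- \frac{1}{1561}\right) + 4488\right) \left(- \frac{1}{1549}\right) = \left(\frac{1156}{4683} + 4488\right) \left(- \frac{1}{1549}\right) = \frac{21018460}{4683} \left(- \frac{1}{1549}\right) = - \frac{21018460}{7253967}$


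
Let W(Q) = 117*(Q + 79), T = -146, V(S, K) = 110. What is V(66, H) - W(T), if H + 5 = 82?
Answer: 7949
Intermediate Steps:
H = 77 (H = -5 + 82 = 77)
W(Q) = 9243 + 117*Q (W(Q) = 117*(79 + Q) = 9243 + 117*Q)
V(66, H) - W(T) = 110 - (9243 + 117*(-146)) = 110 - (9243 - 17082) = 110 - 1*(-7839) = 110 + 7839 = 7949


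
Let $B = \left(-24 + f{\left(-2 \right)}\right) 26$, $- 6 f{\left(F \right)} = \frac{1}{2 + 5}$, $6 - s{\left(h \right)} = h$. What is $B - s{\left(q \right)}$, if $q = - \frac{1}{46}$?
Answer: $- \frac{609199}{966} \approx -630.64$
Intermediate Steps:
$q = - \frac{1}{46}$ ($q = \left(-1\right) \frac{1}{46} = - \frac{1}{46} \approx -0.021739$)
$s{\left(h \right)} = 6 - h$
$f{\left(F \right)} = - \frac{1}{42}$ ($f{\left(F \right)} = - \frac{1}{6 \left(2 + 5\right)} = - \frac{1}{6 \cdot 7} = \left(- \frac{1}{6}\right) \frac{1}{7} = - \frac{1}{42}$)
$B = - \frac{13117}{21}$ ($B = \left(-24 - \frac{1}{42}\right) 26 = \left(- \frac{1009}{42}\right) 26 = - \frac{13117}{21} \approx -624.62$)
$B - s{\left(q \right)} = - \frac{13117}{21} - \left(6 - - \frac{1}{46}\right) = - \frac{13117}{21} - \left(6 + \frac{1}{46}\right) = - \frac{13117}{21} - \frac{277}{46} = - \frac{609199}{966}$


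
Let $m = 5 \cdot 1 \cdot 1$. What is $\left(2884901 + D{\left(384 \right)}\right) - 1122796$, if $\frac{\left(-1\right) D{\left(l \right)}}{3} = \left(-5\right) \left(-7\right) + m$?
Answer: $1761985$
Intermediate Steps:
$m = 5$ ($m = 5 \cdot 1 = 5$)
$D{\left(l \right)} = -120$ ($D{\left(l \right)} = - 3 \left(\left(-5\right) \left(-7\right) + 5\right) = - 3 \left(35 + 5\right) = \left(-3\right) 40 = -120$)
$\left(2884901 + D{\left(384 \right)}\right) - 1122796 = \left(2884901 - 120\right) - 1122796 = 2884781 - 1122796 = 1761985$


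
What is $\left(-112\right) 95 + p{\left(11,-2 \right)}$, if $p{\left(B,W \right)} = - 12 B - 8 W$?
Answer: $-10756$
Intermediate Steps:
$\left(-112\right) 95 + p{\left(11,-2 \right)} = \left(-112\right) 95 - 116 = -10640 + \left(-132 + 16\right) = -10640 - 116 = -10756$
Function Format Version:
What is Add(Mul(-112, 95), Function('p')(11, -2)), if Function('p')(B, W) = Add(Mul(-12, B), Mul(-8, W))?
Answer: -10756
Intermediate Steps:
Add(Mul(-112, 95), Function('p')(11, -2)) = Add(Mul(-112, 95), Add(Mul(-12, 11), Mul(-8, -2))) = Add(-10640, Add(-132, 16)) = Add(-10640, -116) = -10756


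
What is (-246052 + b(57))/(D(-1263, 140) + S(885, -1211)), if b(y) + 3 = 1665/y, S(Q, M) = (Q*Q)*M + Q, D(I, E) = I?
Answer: 4674490/18021231207 ≈ 0.00025939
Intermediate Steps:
S(Q, M) = Q + M*Q² (S(Q, M) = Q²*M + Q = M*Q² + Q = Q + M*Q²)
b(y) = -3 + 1665/y
(-246052 + b(57))/(D(-1263, 140) + S(885, -1211)) = (-246052 + (-3 + 1665/57))/(-1263 + 885*(1 - 1211*885)) = (-246052 + (-3 + 1665*(1/57)))/(-1263 + 885*(1 - 1071735)) = (-246052 + (-3 + 555/19))/(-1263 + 885*(-1071734)) = (-246052 + 498/19)/(-1263 - 948484590) = -4674490/19/(-948485853) = -4674490/19*(-1/948485853) = 4674490/18021231207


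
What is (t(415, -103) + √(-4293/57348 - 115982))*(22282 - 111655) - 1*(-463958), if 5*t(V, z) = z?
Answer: 11525209/5 - 29791*I*√14534409693/118 ≈ 2.305e+6 - 3.0437e+7*I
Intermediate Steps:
t(V, z) = z/5
(t(415, -103) + √(-4293/57348 - 115982))*(22282 - 111655) - 1*(-463958) = ((⅕)*(-103) + √(-4293/57348 - 115982))*(22282 - 111655) - 1*(-463958) = (-103/5 + √(-4293*1/57348 - 115982))*(-89373) + 463958 = (-103/5 + √(-53/708 - 115982))*(-89373) + 463958 = (-103/5 + √(-82115309/708))*(-89373) + 463958 = (-103/5 + I*√14534409693/354)*(-89373) + 463958 = (9205419/5 - 29791*I*√14534409693/118) + 463958 = 11525209/5 - 29791*I*√14534409693/118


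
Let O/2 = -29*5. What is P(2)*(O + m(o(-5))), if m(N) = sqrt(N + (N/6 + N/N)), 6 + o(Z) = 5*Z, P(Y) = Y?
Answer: -580 + I*sqrt(1266)/3 ≈ -580.0 + 11.86*I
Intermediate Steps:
o(Z) = -6 + 5*Z
O = -290 (O = 2*(-29*5) = 2*(-145) = -290)
m(N) = sqrt(1 + 7*N/6) (m(N) = sqrt(N + (N*(1/6) + 1)) = sqrt(N + (N/6 + 1)) = sqrt(N + (1 + N/6)) = sqrt(1 + 7*N/6))
P(2)*(O + m(o(-5))) = 2*(-290 + sqrt(36 + 42*(-6 + 5*(-5)))/6) = 2*(-290 + sqrt(36 + 42*(-6 - 25))/6) = 2*(-290 + sqrt(36 + 42*(-31))/6) = 2*(-290 + sqrt(36 - 1302)/6) = 2*(-290 + sqrt(-1266)/6) = 2*(-290 + (I*sqrt(1266))/6) = 2*(-290 + I*sqrt(1266)/6) = -580 + I*sqrt(1266)/3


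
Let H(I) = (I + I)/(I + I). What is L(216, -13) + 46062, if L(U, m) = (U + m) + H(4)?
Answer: 46266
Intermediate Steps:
H(I) = 1 (H(I) = (2*I)/((2*I)) = (2*I)*(1/(2*I)) = 1)
L(U, m) = 1 + U + m (L(U, m) = (U + m) + 1 = 1 + U + m)
L(216, -13) + 46062 = (1 + 216 - 13) + 46062 = 204 + 46062 = 46266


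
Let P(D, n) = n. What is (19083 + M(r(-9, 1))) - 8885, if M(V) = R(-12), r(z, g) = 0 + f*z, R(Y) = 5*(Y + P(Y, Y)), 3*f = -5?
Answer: 10078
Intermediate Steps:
f = -5/3 (f = (1/3)*(-5) = -5/3 ≈ -1.6667)
R(Y) = 10*Y (R(Y) = 5*(Y + Y) = 5*(2*Y) = 10*Y)
r(z, g) = -5*z/3 (r(z, g) = 0 - 5*z/3 = -5*z/3)
M(V) = -120 (M(V) = 10*(-12) = -120)
(19083 + M(r(-9, 1))) - 8885 = (19083 - 120) - 8885 = 18963 - 8885 = 10078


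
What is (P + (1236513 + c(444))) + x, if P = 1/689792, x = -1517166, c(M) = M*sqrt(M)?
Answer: -193592194175/689792 + 888*sqrt(111) ≈ -2.7130e+5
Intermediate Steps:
c(M) = M**(3/2)
P = 1/689792 ≈ 1.4497e-6
(P + (1236513 + c(444))) + x = (1/689792 + (1236513 + 444**(3/2))) - 1517166 = (1/689792 + (1236513 + 888*sqrt(111))) - 1517166 = (852936775297/689792 + 888*sqrt(111)) - 1517166 = -193592194175/689792 + 888*sqrt(111)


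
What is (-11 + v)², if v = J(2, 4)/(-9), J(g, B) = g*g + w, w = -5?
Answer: 9604/81 ≈ 118.57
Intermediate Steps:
J(g, B) = -5 + g² (J(g, B) = g*g - 5 = g² - 5 = -5 + g²)
v = ⅑ (v = (-5 + 2²)/(-9) = (-5 + 4)*(-⅑) = -1*(-⅑) = ⅑ ≈ 0.11111)
(-11 + v)² = (-11 + ⅑)² = (-98/9)² = 9604/81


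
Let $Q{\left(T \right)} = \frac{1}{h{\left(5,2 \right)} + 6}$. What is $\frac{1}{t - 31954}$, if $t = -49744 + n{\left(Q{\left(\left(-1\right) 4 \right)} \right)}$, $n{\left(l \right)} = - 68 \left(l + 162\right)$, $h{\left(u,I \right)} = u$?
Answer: $- \frac{11}{1019922} \approx -1.0785 \cdot 10^{-5}$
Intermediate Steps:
$Q{\left(T \right)} = \frac{1}{11}$ ($Q{\left(T \right)} = \frac{1}{5 + 6} = \frac{1}{11}$)
$n{\left(l \right)} = -11016 - 68 l$ ($n{\left(l \right)} = - 68 \left(162 + l\right) = - (11016 + 68 l) = -11016 - 68 l$)
$t = - \frac{668428}{11}$ ($t = -49744 - \frac{121244}{11} = - \frac{668428}{11} \approx -60766.0$)
$\frac{1}{t - 31954} = \frac{1}{- \frac{668428}{11} - 31954} = \frac{1}{- \frac{1019922}{11}} = - \frac{11}{1019922}$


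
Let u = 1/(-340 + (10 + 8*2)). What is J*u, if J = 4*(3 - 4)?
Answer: 2/157 ≈ 0.012739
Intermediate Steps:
u = -1/314 (u = 1/(-340 + (10 + 16)) = 1/(-340 + 26) = 1/(-314) = -1/314 ≈ -0.0031847)
J = -4 (J = 4*(-1) = -4)
J*u = -4*(-1/314) = 2/157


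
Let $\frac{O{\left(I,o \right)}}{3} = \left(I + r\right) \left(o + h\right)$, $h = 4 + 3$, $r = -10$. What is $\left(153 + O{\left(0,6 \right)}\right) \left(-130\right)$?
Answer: $30810$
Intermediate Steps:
$h = 7$
$O{\left(I,o \right)} = 3 \left(-10 + I\right) \left(7 + o\right)$ ($O{\left(I,o \right)} = 3 \left(I - 10\right) \left(o + 7\right) = 3 \left(-10 + I\right) \left(7 + o\right)$)
$\left(153 + O{\left(0,6 \right)}\right) \left(-130\right) = \left(153 + \left(-210 - 180 + 21 \cdot 0 + 3 \cdot 0 \cdot 6\right)\right) \left(-130\right) = \left(153 + \left(-210 - 180 + 0 + 0\right)\right) \left(-130\right) = \left(153 - 390\right) \left(-130\right) = \left(-237\right) \left(-130\right) = 30810$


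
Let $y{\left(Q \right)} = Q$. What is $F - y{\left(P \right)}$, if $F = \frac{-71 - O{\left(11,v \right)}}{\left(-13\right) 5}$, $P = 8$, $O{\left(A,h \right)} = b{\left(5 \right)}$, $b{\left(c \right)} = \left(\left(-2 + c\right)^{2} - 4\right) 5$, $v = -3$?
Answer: $- \frac{424}{65} \approx -6.5231$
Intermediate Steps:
$b{\left(c \right)} = -20 + 5 \left(-2 + c\right)^{2}$ ($b{\left(c \right)} = \left(-4 + \left(-2 + c\right)^{2}\right) 5 = -20 + 5 \left(-2 + c\right)^{2}$)
$O{\left(A,h \right)} = 25$ ($O{\left(A,h \right)} = 5 \cdot 5 \left(-4 + 5\right) = 5 \cdot 5 \cdot 1 = 25$)
$F = \frac{96}{65}$ ($F = \frac{-71 - 25}{\left(-13\right) 5} = \frac{-71 - 25}{-65} = \left(-96\right) \left(- \frac{1}{65}\right) = \frac{96}{65} \approx 1.4769$)
$F - y{\left(P \right)} = \frac{96}{65} - 8 = - \frac{424}{65}$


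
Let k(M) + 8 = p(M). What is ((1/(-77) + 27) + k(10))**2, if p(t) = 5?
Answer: 3411409/5929 ≈ 575.38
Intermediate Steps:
k(M) = -3 (k(M) = -8 + 5 = -3)
((1/(-77) + 27) + k(10))**2 = ((1/(-77) + 27) - 3)**2 = ((-1/77 + 27) - 3)**2 = (2078/77 - 3)**2 = (1847/77)**2 = 3411409/5929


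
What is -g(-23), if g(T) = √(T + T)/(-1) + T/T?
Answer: -1 + I*√46 ≈ -1.0 + 6.7823*I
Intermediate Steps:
g(T) = 1 - √2*√T (g(T) = √(2*T)*(-1) + 1 = (√2*√T)*(-1) + 1 = -√2*√T + 1 = 1 - √2*√T)
-g(-23) = -(1 - √2*√(-23)) = -(1 - √2*I*√23) = -(1 - I*√46) = -1 + I*√46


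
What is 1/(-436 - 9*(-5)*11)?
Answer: 1/59 ≈ 0.016949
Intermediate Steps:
1/(-436 - 9*(-5)*11) = 1/(-436 + 45*11) = 1/(-436 + 495) = 1/59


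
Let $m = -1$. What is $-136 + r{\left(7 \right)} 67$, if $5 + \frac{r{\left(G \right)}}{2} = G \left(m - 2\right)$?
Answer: $-3620$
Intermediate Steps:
$r{\left(G \right)} = -10 - 6 G$ ($r{\left(G \right)} = -10 + 2 G \left(-1 - 2\right) = -10 + 2 G \left(-3\right) = -10 + 2 \left(- 3 G\right) = -10 - 6 G$)
$-136 + r{\left(7 \right)} 67 = -136 + \left(-10 - 42\right) 67 = -136 - 3484 = -3620$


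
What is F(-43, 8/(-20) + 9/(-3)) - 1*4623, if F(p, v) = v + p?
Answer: -23347/5 ≈ -4669.4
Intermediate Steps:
F(p, v) = p + v
F(-43, 8/(-20) + 9/(-3)) - 1*4623 = (-43 + (8/(-20) + 9/(-3))) - 1*4623 = (-43 + (8*(-1/20) + 9*(-⅓))) - 4623 = (-43 + (-⅖ - 3)) - 4623 = (-43 - 17/5) - 4623 = -232/5 - 4623 = -23347/5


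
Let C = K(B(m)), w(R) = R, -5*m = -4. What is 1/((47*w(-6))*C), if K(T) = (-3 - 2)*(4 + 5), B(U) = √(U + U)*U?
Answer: 1/12690 ≈ 7.8802e-5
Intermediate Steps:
m = ⅘ (m = -⅕*(-4) = ⅘ ≈ 0.80000)
B(U) = √2*U^(3/2) (B(U) = √(2*U)*U = (√2*√U)*U = √2*U^(3/2))
K(T) = -45 (K(T) = -5*9 = -45)
C = -45
1/((47*w(-6))*C) = 1/((47*(-6))*(-45)) = 1/(-282*(-45)) = 1/12690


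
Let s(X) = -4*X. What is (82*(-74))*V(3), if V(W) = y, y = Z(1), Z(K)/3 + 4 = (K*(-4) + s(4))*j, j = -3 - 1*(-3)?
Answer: 72816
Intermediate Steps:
j = 0 (j = -3 + 3 = 0)
Z(K) = -12 (Z(K) = -12 + 3*((K*(-4) - 4*4)*0) = -12 + 3*((-4*K - 16)*0) = -12 + 3*((-16 - 4*K)*0) = -12 + 3*0 = -12 + 0 = -12)
y = -12
V(W) = -12
(82*(-74))*V(3) = (82*(-74))*(-12) = -6068*(-12) = 72816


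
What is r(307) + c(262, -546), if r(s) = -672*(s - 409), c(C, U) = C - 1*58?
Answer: 68748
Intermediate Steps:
c(C, U) = -58 + C (c(C, U) = C - 58 = -58 + C)
r(s) = 274848 - 672*s (r(s) = -672*(-409 + s) = 274848 - 672*s)
r(307) + c(262, -546) = (274848 - 672*307) + (-58 + 262) = (274848 - 206304) + 204 = 68544 + 204 = 68748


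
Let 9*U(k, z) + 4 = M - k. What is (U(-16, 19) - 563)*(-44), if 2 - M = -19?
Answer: 73832/3 ≈ 24611.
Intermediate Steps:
M = 21 (M = 2 - 1*(-19) = 2 + 19 = 21)
U(k, z) = 17/9 - k/9 (U(k, z) = -4/9 + (21 - k)/9 = -4/9 + (7/3 - k/9) = 17/9 - k/9)
(U(-16, 19) - 563)*(-44) = ((17/9 - ⅑*(-16)) - 563)*(-44) = ((17/9 + 16/9) - 563)*(-44) = (11/3 - 563)*(-44) = -1678/3*(-44) = 73832/3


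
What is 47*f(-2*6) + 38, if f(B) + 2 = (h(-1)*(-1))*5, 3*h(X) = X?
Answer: 67/3 ≈ 22.333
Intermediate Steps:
h(X) = X/3
f(B) = -⅓ (f(B) = -2 + (((⅓)*(-1))*(-1))*5 = -2 - ⅓*(-1)*5 = -2 + (⅓)*5 = -2 + 5/3 = -⅓)
47*f(-2*6) + 38 = 47*(-⅓) + 38 = -47/3 + 38 = 67/3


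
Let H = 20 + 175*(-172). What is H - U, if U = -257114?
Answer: 227034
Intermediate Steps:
H = -30080 (H = 20 - 30100 = -30080)
H - U = -30080 - 1*(-257114) = -30080 + 257114 = 227034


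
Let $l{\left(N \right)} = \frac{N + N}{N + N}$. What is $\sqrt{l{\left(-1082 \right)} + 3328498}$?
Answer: $\sqrt{3328499} \approx 1824.4$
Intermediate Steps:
$l{\left(N \right)} = 1$ ($l{\left(N \right)} = \frac{2 N}{2 N} = 2 N \frac{1}{2 N} = 1$)
$\sqrt{l{\left(-1082 \right)} + 3328498} = \sqrt{1 + 3328498} = \sqrt{3328499}$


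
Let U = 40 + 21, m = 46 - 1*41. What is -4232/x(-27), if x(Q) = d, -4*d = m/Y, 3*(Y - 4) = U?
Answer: 1235744/15 ≈ 82383.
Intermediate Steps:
m = 5 (m = 46 - 41 = 5)
U = 61
Y = 73/3 (Y = 4 + (1/3)*61 = 4 + 61/3 = 73/3 ≈ 24.333)
d = -15/292 (d = -5/(4*73/3) = -5*3/(4*73) = -1/4*15/73 = -15/292 ≈ -0.051370)
x(Q) = -15/292
-4232/x(-27) = -4232/(-15/292) = -4232*(-292/15) = 1235744/15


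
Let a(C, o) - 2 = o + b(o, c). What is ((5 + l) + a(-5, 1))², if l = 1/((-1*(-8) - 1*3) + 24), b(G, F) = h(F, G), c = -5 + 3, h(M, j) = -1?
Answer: 41616/841 ≈ 49.484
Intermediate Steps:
c = -2
b(G, F) = -1
a(C, o) = 1 + o (a(C, o) = 2 + (o - 1) = 2 + (-1 + o) = 1 + o)
l = 1/29 (l = 1/((8 - 3) + 24) = 1/(5 + 24) = 1/29 ≈ 0.034483)
((5 + l) + a(-5, 1))² = ((5 + 1/29) + (1 + 1))² = (146/29 + 2)² = (204/29)² = 41616/841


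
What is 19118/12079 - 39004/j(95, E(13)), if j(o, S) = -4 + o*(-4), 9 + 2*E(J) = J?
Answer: 119617657/1159584 ≈ 103.16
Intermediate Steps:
E(J) = -9/2 + J/2
j(o, S) = -4 - 4*o
19118/12079 - 39004/j(95, E(13)) = 19118/12079 - 39004/(-4 - 4*95) = 19118*(1/12079) - 39004/(-4 - 380) = 19118/12079 - 39004/(-384) = 19118/12079 - 39004*(-1/384) = 19118/12079 + 9751/96 = 119617657/1159584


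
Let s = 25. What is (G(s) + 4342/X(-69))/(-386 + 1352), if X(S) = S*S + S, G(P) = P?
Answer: 60821/2266236 ≈ 0.026838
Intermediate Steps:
X(S) = S + S² (X(S) = S² + S = S + S²)
(G(s) + 4342/X(-69))/(-386 + 1352) = (25 + 4342/((-69*(1 - 69))))/(-386 + 1352) = (25 + 4342/((-69*(-68))))/966 = (25 + 4342/4692)*(1/966) = (25 + 4342*(1/4692))*(1/966) = (25 + 2171/2346)*(1/966) = (60821/2346)*(1/966) = 60821/2266236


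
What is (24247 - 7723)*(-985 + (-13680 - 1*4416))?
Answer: -315294444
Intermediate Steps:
(24247 - 7723)*(-985 + (-13680 - 1*4416)) = 16524*(-985 + (-13680 - 4416)) = 16524*(-985 - 18096) = 16524*(-19081) = -315294444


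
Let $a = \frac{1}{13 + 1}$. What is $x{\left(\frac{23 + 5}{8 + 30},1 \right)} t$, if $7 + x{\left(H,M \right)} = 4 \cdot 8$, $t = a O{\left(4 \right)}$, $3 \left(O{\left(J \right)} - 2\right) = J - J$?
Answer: $\frac{25}{7} \approx 3.5714$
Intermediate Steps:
$O{\left(J \right)} = 2$ ($O{\left(J \right)} = 2 + \frac{J - J}{3} = 2 + \frac{1}{3} \cdot 0 = 2 + 0 = 2$)
$a = \frac{1}{14} \approx 0.071429$
$t = \frac{1}{7}$ ($t = \frac{1}{14} \cdot 2 = \frac{1}{7} \approx 0.14286$)
$x{\left(H,M \right)} = 25$ ($x{\left(H,M \right)} = -7 + 4 \cdot 8 = -7 + 32 = 25$)
$x{\left(\frac{23 + 5}{8 + 30},1 \right)} t = 25 \cdot \frac{1}{7} = \frac{25}{7}$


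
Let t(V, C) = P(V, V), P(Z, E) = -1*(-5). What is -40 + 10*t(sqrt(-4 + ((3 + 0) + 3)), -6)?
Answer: 10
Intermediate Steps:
P(Z, E) = 5
t(V, C) = 5
-40 + 10*t(sqrt(-4 + ((3 + 0) + 3)), -6) = -40 + 10*5 = -40 + 50 = 10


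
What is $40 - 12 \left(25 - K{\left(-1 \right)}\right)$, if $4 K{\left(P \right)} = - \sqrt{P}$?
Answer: $-260 - 3 i \approx -260.0 - 3.0 i$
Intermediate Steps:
$K{\left(P \right)} = - \frac{\sqrt{P}}{4}$ ($K{\left(P \right)} = \frac{\left(-1\right) \sqrt{P}}{4} = - \frac{\sqrt{P}}{4}$)
$40 - 12 \left(25 - K{\left(-1 \right)}\right) = 40 - 12 \left(25 - - \frac{\sqrt{-1}}{4}\right) = 40 - 12 \left(25 - - \frac{i}{4}\right) = 40 - 12 \left(25 + \frac{i}{4}\right) = 40 - \left(300 + 3 i\right) = -260 - 3 i$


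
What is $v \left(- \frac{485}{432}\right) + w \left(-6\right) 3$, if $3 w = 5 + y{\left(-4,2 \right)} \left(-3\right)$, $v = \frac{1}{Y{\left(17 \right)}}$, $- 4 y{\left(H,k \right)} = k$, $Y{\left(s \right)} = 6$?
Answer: $- \frac{101573}{2592} \approx -39.187$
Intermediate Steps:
$y{\left(H,k \right)} = - \frac{k}{4}$
$v = \frac{1}{6} \approx 0.16667$
$w = \frac{13}{6}$ ($w = \frac{5 + \left(- \frac{1}{4}\right) 2 \left(-3\right)}{3} = \frac{5 - - \frac{3}{2}}{3} = \frac{5 + \frac{3}{2}}{3} = \frac{1}{3} \cdot \frac{13}{2} = \frac{13}{6} \approx 2.1667$)
$v \left(- \frac{485}{432}\right) + w \left(-6\right) 3 = \frac{\left(-485\right) \frac{1}{432}}{6} + \frac{13}{6} \left(-6\right) 3 = \frac{\left(-485\right) \frac{1}{432}}{6} - 39 = \frac{1}{6} \left(- \frac{485}{432}\right) - 39 = - \frac{485}{2592} - 39 = - \frac{101573}{2592}$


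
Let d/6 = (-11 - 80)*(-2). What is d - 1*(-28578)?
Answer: 29670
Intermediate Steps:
d = 1092 (d = 6*((-11 - 80)*(-2)) = 6*(-91*(-2)) = 6*182 = 1092)
d - 1*(-28578) = 1092 - 1*(-28578) = 1092 + 28578 = 29670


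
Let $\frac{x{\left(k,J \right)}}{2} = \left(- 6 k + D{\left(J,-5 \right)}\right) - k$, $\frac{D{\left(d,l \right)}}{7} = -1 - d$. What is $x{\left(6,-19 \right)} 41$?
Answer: $6888$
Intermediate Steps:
$D{\left(d,l \right)} = -7 - 7 d$ ($D{\left(d,l \right)} = 7 \left(-1 - d\right) = -7 - 7 d$)
$x{\left(k,J \right)} = -14 - 14 J - 14 k$ ($x{\left(k,J \right)} = 2 \left(\left(- 6 k - \left(7 + 7 J\right)\right) - k\right) = 2 \left(\left(-7 - 7 J - 6 k\right) - k\right) = 2 \left(-7 - 7 J - 7 k\right) = -14 - 14 J - 14 k$)
$x{\left(6,-19 \right)} 41 = \left(-14 - -266 - 84\right) 41 = \left(-14 + 266 - 84\right) 41 = 168 \cdot 41 = 6888$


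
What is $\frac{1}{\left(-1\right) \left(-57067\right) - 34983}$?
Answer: $\frac{1}{22084} \approx 4.5282 \cdot 10^{-5}$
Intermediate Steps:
$\frac{1}{\left(-1\right) \left(-57067\right) - 34983} = \frac{1}{57067 - 34983} = \frac{1}{22084}$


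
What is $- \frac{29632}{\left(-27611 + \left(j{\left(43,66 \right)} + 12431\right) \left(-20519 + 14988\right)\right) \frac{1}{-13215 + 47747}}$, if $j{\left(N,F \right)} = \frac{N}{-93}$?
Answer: $\frac{95162456832}{6396625063} \approx 14.877$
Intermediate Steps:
$j{\left(N,F \right)} = - \frac{N}{93}$ ($j{\left(N,F \right)} = N \left(- \frac{1}{93}\right) = - \frac{N}{93}$)
$- \frac{29632}{\left(-27611 + \left(j{\left(43,66 \right)} + 12431\right) \left(-20519 + 14988\right)\right) \frac{1}{-13215 + 47747}} = - \frac{29632}{\left(-27611 + \left(\left(- \frac{1}{93}\right) 43 + 12431\right) \left(-20519 + 14988\right)\right) \frac{1}{-13215 + 47747}} = - \frac{29632}{\left(-27611 + \left(- \frac{43}{93} + 12431\right) \left(-5531\right)\right) \frac{1}{34532}} = - \frac{29632}{\left(-27611 + \frac{1156040}{93} \left(-5531\right)\right) \frac{1}{34532}} = - \frac{29632}{\left(-27611 - \frac{6394057240}{93}\right) \frac{1}{34532}} = - \frac{29632}{\left(- \frac{6396625063}{93}\right) \frac{1}{34532}} = - \frac{29632}{- \frac{6396625063}{3211476}} = \left(-29632\right) \left(- \frac{3211476}{6396625063}\right) = \frac{95162456832}{6396625063}$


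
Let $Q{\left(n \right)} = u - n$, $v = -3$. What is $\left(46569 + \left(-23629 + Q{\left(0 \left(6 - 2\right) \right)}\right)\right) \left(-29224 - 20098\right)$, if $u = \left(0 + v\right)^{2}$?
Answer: $-1131890578$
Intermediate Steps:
$u = 9$ ($u = \left(0 - 3\right)^{2} = \left(-3\right)^{2} = 9$)
$Q{\left(n \right)} = 9 - n$
$\left(46569 + \left(-23629 + Q{\left(0 \left(6 - 2\right) \right)}\right)\right) \left(-29224 - 20098\right) = \left(46569 + \left(-23629 + \left(9 - 0 \left(6 - 2\right)\right)\right)\right) \left(-29224 - 20098\right) = \left(46569 + \left(-23629 + \left(9 - 0 \cdot 4\right)\right)\right) \left(-49322\right) = \left(46569 + \left(-23629 + \left(9 - 0\right)\right)\right) \left(-49322\right) = \left(46569 + \left(-23629 + \left(9 + 0\right)\right)\right) \left(-49322\right) = \left(46569 + \left(-23629 + 9\right)\right) \left(-49322\right) = \left(46569 - 23620\right) \left(-49322\right) = 22949 \left(-49322\right) = -1131890578$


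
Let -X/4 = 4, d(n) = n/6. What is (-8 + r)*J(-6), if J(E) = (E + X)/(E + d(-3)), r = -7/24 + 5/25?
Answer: -10681/390 ≈ -27.387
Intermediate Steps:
d(n) = n/6 (d(n) = n*(⅙) = n/6)
X = -16 (X = -4*4 = -16)
r = -11/120 (r = -7*1/24 + 5*(1/25) = -7/24 + ⅕ = -11/120 ≈ -0.091667)
J(E) = (-16 + E)/(-½ + E) (J(E) = (E - 16)/(E + (⅙)*(-3)) = (-16 + E)/(E - ½) = (-16 + E)/(-½ + E))
(-8 + r)*J(-6) = (-8 - 11/120)*(2*(-16 - 6)/(-1 + 2*(-6))) = -971*(-22)/(60*(-1 - 12)) = -971*(-22)/(60*(-13)) = -971*(-1)*(-22)/(60*13) = -971/120*44/13 = -10681/390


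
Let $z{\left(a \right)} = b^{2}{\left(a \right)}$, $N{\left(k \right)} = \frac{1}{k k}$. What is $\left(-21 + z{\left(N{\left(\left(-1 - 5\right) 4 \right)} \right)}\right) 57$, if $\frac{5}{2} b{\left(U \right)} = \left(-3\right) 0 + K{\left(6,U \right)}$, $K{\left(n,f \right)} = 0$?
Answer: $-1197$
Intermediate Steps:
$b{\left(U \right)} = 0$ ($b{\left(U \right)} = \frac{2 \left(\left(-3\right) 0 + 0\right)}{5} = \frac{2 \left(0 + 0\right)}{5} = \frac{2}{5} \cdot 0 = 0$)
$N{\left(k \right)} = \frac{1}{k^{2}}$
$z{\left(a \right)} = 0$ ($z{\left(a \right)} = 0^{2} = 0$)
$\left(-21 + z{\left(N{\left(\left(-1 - 5\right) 4 \right)} \right)}\right) 57 = \left(-21 + 0\right) 57 = \left(-21\right) 57 = -1197$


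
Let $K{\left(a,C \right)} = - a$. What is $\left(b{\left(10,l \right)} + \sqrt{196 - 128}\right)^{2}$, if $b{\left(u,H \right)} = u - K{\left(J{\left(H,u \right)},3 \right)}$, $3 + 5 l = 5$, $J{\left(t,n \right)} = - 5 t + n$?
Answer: $392 + 72 \sqrt{17} \approx 688.86$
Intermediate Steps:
$J{\left(t,n \right)} = n - 5 t$
$l = \frac{2}{5}$ ($l = - \frac{3}{5} + \frac{1}{5} \cdot 5 = - \frac{3}{5} + 1 = \frac{2}{5} \approx 0.4$)
$b{\left(u,H \right)} = - 5 H + 2 u$ ($b{\left(u,H \right)} = u - - (u - 5 H) = u - \left(- u + 5 H\right) = - 5 H + 2 u$)
$\left(b{\left(10,l \right)} + \sqrt{196 - 128}\right)^{2} = \left(\left(\left(-5\right) \frac{2}{5} + 2 \cdot 10\right) + \sqrt{196 - 128}\right)^{2} = \left(\left(-2 + 20\right) + \sqrt{68}\right)^{2} = \left(18 + 2 \sqrt{17}\right)^{2}$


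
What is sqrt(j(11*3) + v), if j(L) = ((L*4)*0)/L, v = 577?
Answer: sqrt(577) ≈ 24.021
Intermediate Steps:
j(L) = 0 (j(L) = ((4*L)*0)/L = 0/L = 0)
sqrt(j(11*3) + v) = sqrt(0 + 577) = sqrt(577)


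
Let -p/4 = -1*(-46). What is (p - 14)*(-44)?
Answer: 8712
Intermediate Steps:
p = -184 (p = -(-4)*(-46) = -4*46 = -184)
(p - 14)*(-44) = (-184 - 14)*(-44) = -198*(-44) = 8712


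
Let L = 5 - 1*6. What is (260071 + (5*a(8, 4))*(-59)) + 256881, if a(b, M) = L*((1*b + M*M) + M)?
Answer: 525212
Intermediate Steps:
L = -1 (L = 5 - 6 = -1)
a(b, M) = -M - b - M² (a(b, M) = -((1*b + M*M) + M) = -((b + M²) + M) = -(M + b + M²) = -M - b - M²)
(260071 + (5*a(8, 4))*(-59)) + 256881 = (260071 + (5*(-1*4 - 1*8 - 1*4²))*(-59)) + 256881 = (260071 + (5*(-4 - 8 - 1*16))*(-59)) + 256881 = (260071 + (5*(-4 - 8 - 16))*(-59)) + 256881 = (260071 + (5*(-28))*(-59)) + 256881 = (260071 - 140*(-59)) + 256881 = (260071 + 8260) + 256881 = 268331 + 256881 = 525212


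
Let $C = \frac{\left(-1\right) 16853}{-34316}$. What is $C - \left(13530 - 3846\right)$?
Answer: $- \frac{332299291}{34316} \approx -9683.5$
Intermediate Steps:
$C = \frac{16853}{34316}$ ($C = \left(-16853\right) \left(- \frac{1}{34316}\right) = \frac{16853}{34316} \approx 0.49111$)
$C - \left(13530 - 3846\right) = \frac{16853}{34316} - \left(13530 - 3846\right) = \frac{16853}{34316} - 9684 = - \frac{332299291}{34316}$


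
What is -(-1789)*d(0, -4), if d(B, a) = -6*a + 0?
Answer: 42936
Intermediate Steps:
d(B, a) = -6*a
-(-1789)*d(0, -4) = -(-1789)*(-6*(-4)) = -(-1789)*24 = -1*(-42936) = 42936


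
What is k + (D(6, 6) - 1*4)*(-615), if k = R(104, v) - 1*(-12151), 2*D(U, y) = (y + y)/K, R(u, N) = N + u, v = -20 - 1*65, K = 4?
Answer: 27415/2 ≈ 13708.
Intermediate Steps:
v = -85 (v = -20 - 65 = -85)
D(U, y) = y/4 (D(U, y) = ((y + y)/4)/2 = ((2*y)*(1/4))/2 = (y/2)/2 = y/4)
k = 12170 (k = (-85 + 104) - 1*(-12151) = 19 + 12151 = 12170)
k + (D(6, 6) - 1*4)*(-615) = 12170 + ((1/4)*6 - 1*4)*(-615) = 12170 + (3/2 - 4)*(-615) = 12170 - 5/2*(-615) = 12170 + 3075/2 = 27415/2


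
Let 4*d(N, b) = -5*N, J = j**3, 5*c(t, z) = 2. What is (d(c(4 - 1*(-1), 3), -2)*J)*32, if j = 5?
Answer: -2000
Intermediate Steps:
c(t, z) = 2/5 (c(t, z) = (1/5)*2 = 2/5)
J = 125 (J = 5**3 = 125)
d(N, b) = -5*N/4 (d(N, b) = (-5*N)/4 = -5*N/4)
(d(c(4 - 1*(-1), 3), -2)*J)*32 = (-5/4*2/5*125)*32 = -1/2*125*32 = -125/2*32 = -2000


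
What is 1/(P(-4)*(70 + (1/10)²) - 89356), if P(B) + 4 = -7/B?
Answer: -400/35805409 ≈ -1.1171e-5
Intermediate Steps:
P(B) = -4 - 7/B
1/(P(-4)*(70 + (1/10)²) - 89356) = 1/((-4 - 7/(-4))*(70 + (1/10)²) - 89356) = 1/((-4 - 7*(-¼))*(70 + (⅒)²) - 89356) = 1/((-4 + 7/4)*(70 + 1/100) - 89356) = 1/(-9/4*7001/100 - 89356) = 1/(-63009/400 - 89356) = 1/(-35805409/400) = -400/35805409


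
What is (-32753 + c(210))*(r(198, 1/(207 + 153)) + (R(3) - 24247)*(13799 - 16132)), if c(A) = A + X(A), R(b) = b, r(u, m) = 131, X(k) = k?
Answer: -1828799196539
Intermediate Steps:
c(A) = 2*A (c(A) = A + A = 2*A)
(-32753 + c(210))*(r(198, 1/(207 + 153)) + (R(3) - 24247)*(13799 - 16132)) = (-32753 + 2*210)*(131 + (3 - 24247)*(13799 - 16132)) = (-32753 + 420)*(131 - 24244*(-2333)) = -32333*(131 + 56561252) = -32333*56561383 = -1828799196539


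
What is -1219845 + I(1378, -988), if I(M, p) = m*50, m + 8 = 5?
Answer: -1219995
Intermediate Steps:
m = -3 (m = -8 + 5 = -3)
I(M, p) = -150 (I(M, p) = -3*50 = -150)
-1219845 + I(1378, -988) = -1219845 - 150 = -1219995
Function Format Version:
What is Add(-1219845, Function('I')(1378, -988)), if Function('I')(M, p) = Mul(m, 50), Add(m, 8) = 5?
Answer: -1219995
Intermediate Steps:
m = -3 (m = Add(-8, 5) = -3)
Function('I')(M, p) = -150 (Function('I')(M, p) = Mul(-3, 50) = -150)
Add(-1219845, Function('I')(1378, -988)) = Add(-1219845, -150) = -1219995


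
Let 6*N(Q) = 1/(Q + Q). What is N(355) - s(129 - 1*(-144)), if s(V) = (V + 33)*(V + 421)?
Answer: -904670639/4260 ≈ -2.1236e+5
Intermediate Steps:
s(V) = (33 + V)*(421 + V)
N(Q) = 1/(12*Q) (N(Q) = 1/(6*(Q + Q)) = 1/(6*((2*Q))) = (1/(2*Q))/6 = 1/(12*Q))
N(355) - s(129 - 1*(-144)) = (1/12)/355 - (13893 + (129 - 1*(-144))² + 454*(129 - 1*(-144))) = (1/12)*(1/355) - (13893 + (129 + 144)² + 454*(129 + 144)) = 1/4260 - (13893 + 273² + 454*273) = 1/4260 - (13893 + 74529 + 123942) = 1/4260 - 1*212364 = 1/4260 - 212364 = -904670639/4260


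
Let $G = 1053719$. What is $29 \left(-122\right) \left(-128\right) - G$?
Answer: $-600855$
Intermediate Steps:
$29 \left(-122\right) \left(-128\right) - G = 29 \left(-122\right) \left(-128\right) - 1053719 = \left(-3538\right) \left(-128\right) - 1053719 = 452864 - 1053719 = -600855$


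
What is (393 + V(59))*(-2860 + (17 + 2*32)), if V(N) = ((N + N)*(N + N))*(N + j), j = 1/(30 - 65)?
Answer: -11414897727/5 ≈ -2.2830e+9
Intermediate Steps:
j = -1/35 (j = 1/(-35) = -1/35 ≈ -0.028571)
V(N) = 4*N²*(-1/35 + N) (V(N) = ((N + N)*(N + N))*(N - 1/35) = ((2*N)*(2*N))*(-1/35 + N) = (4*N²)*(-1/35 + N) = 4*N²*(-1/35 + N))
(393 + V(59))*(-2860 + (17 + 2*32)) = (393 + 59²*(-4/35 + 4*59))*(-2860 + (17 + 2*32)) = (393 + 3481*(-4/35 + 236))*(-2860 + (17 + 64)) = (393 + 3481*(8256/35))*(-2860 + 81) = (393 + 28739136/35)*(-2779) = (28752891/35)*(-2779) = -11414897727/5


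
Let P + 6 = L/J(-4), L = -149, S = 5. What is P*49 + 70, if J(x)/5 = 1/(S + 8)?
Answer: -96033/5 ≈ -19207.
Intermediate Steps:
J(x) = 5/13 (J(x) = 5/(5 + 8) = 5/13)
P = -1967/5 (P = -6 - 149/5/13 = -6 - 149*13/5 = -6 - 1937/5 = -1967/5 ≈ -393.40)
P*49 + 70 = -1967/5*49 + 70 = -96383/5 + 70 = -96033/5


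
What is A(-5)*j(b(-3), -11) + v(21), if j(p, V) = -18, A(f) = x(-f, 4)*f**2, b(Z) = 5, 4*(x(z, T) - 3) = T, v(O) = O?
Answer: -1779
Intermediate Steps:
x(z, T) = 3 + T/4
A(f) = 4*f**2 (A(f) = (3 + (1/4)*4)*f**2 = (3 + 1)*f**2 = 4*f**2)
A(-5)*j(b(-3), -11) + v(21) = (4*(-5)**2)*(-18) + 21 = (4*25)*(-18) + 21 = 100*(-18) + 21 = -1800 + 21 = -1779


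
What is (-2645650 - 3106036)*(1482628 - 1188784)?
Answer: -1690098420984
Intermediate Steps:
(-2645650 - 3106036)*(1482628 - 1188784) = -5751686*293844 = -1690098420984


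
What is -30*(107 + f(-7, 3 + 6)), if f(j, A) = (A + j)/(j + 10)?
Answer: -3230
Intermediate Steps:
f(j, A) = (A + j)/(10 + j)
-30*(107 + f(-7, 3 + 6)) = -30*(107 + ((3 + 6) - 7)/(10 - 7)) = -30*(107 + (9 - 7)/3) = -30*(107 + (⅓)*2) = -30*(107 + ⅔) = -30*323/3 = -3230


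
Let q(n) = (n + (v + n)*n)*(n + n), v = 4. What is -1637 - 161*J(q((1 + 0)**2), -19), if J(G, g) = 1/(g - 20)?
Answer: -63682/39 ≈ -1632.9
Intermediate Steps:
q(n) = 2*n*(n + n*(4 + n)) (q(n) = (n + (4 + n)*n)*(n + n) = (n + n*(4 + n))*(2*n) = 2*n*(n + n*(4 + n)))
J(G, g) = 1/(-20 + g)
-1637 - 161*J(q((1 + 0)**2), -19) = -1637 - 161/(-20 - 19) = -1637 - 161/(-39) = -1637 - 161*(-1)/39 = -1637 - 1*(-161/39) = -1637 + 161/39 = -63682/39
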